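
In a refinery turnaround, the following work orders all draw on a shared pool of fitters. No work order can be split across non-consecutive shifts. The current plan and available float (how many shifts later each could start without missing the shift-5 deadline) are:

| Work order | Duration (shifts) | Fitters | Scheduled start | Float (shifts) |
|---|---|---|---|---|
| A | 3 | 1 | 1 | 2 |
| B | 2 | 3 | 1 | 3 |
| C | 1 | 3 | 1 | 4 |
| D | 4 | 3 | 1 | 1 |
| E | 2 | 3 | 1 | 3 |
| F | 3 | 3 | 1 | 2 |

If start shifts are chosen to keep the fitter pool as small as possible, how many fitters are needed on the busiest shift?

Early-start (A@1, B@1, C@1, D@1, E@1, F@1) gives peak 16: s1:16  s2:13  s3:7  s4:3  s5:0.
Shift D→2, E→4, F→3.
Schedule A@1, B@1, C@1, D@2, E@4, F@3: s1:7  s2:7  s3:7  s4:9  s5:9 — peak 9.

9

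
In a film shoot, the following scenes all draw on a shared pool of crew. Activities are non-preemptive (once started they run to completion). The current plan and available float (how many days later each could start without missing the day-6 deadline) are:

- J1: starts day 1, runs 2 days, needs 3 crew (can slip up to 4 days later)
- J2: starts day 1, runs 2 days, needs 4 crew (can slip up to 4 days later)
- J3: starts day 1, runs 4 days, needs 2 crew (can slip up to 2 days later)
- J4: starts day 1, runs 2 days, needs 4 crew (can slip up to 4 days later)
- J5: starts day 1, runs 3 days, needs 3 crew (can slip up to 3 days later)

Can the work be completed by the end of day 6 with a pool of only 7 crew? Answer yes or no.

no

The minimum achievable peak is 8; 7 < 8, so no feasible schedule stays within the cap.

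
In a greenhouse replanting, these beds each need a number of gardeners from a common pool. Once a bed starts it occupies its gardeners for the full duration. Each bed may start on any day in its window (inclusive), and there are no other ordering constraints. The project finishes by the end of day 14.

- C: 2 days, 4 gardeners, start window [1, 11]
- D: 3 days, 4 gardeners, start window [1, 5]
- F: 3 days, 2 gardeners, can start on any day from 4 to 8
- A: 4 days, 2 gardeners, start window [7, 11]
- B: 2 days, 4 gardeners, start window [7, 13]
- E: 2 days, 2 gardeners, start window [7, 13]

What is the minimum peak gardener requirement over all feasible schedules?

4

Early-start (C@1, D@1, F@4, A@7, B@7, E@7) gives peak 8: d1:8  d2:8  d3:4  d4:2  d5:2  d6:2  d7:8  d8:8  d9:2  d10:2  d11:0  d12:0  d13:0  d14:0.
Shift D→3, F→6, B→11, E→9.
Schedule C@1, D@3, F@6, A@7, B@11, E@9: d1:4  d2:4  d3:4  d4:4  d5:4  d6:2  d7:4  d8:4  d9:4  d10:4  d11:4  d12:4  d13:0  d14:0 — peak 4.
Total gardener-days = 46 over 14 days ⇒ peak ≥ ⌈46/14⌉ = 4, so 4 is optimal.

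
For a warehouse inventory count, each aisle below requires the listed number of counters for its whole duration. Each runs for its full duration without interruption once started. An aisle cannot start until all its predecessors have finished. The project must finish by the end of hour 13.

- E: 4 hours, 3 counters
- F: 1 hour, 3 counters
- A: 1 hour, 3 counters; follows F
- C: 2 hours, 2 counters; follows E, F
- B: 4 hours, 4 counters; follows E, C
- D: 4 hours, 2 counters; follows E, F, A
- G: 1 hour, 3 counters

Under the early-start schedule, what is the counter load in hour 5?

4

At early start, hour 5 has: C, D.
Demand: 2 + 2 = 4.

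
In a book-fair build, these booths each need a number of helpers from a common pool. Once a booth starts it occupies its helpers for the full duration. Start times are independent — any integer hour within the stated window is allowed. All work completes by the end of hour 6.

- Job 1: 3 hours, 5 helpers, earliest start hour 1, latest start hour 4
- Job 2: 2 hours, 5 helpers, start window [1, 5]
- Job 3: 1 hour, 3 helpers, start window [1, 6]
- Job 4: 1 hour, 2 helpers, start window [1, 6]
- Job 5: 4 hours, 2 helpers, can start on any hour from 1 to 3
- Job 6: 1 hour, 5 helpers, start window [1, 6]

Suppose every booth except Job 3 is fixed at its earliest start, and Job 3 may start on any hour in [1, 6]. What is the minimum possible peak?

Job 3@1: h1:22  h2:12  h3:7  h4:2  h5:0  h6:0 → peak 22
Job 3@2: h1:19  h2:15  h3:7  h4:2  h5:0  h6:0 → peak 19
Job 3@3: h1:19  h2:12  h3:10  h4:2  h5:0  h6:0 → peak 19
Job 3@4: h1:19  h2:12  h3:7  h4:5  h5:0  h6:0 → peak 19
Job 3@5: h1:19  h2:12  h3:7  h4:2  h5:3  h6:0 → peak 19
Job 3@6: h1:19  h2:12  h3:7  h4:2  h5:0  h6:3 → peak 19
Best is Job 3@2, peak 19.

19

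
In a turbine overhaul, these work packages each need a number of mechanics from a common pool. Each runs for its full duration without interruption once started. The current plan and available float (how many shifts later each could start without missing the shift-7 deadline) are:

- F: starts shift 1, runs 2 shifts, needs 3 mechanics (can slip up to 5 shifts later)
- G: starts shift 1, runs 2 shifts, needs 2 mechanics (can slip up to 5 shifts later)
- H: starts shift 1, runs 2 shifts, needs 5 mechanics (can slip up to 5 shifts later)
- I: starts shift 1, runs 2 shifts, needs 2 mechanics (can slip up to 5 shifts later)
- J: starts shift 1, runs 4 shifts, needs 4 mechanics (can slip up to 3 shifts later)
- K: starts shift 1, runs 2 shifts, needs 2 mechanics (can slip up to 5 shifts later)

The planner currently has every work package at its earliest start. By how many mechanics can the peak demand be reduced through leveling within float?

10

Early-start peak: s1:18  s2:18  s3:4  s4:4  s5:0  s6:0  s7:0 ⇒ 18.
Leveled (F@1, G@3, H@1, I@3, J@3, K@5): s1:8  s2:8  s3:8  s4:8  s5:6  s6:6  s7:0 ⇒ 8.
Reduction 18 − 8 = 10.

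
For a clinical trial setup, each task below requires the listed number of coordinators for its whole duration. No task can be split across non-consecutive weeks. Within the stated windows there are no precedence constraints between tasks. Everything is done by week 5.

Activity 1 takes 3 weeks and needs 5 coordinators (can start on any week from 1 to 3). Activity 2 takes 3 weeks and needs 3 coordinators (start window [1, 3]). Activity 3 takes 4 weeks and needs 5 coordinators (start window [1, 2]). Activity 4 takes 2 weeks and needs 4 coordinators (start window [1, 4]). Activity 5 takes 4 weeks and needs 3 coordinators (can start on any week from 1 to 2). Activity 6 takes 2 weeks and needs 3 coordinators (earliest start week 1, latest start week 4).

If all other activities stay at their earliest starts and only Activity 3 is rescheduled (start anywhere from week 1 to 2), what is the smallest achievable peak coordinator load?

23

Activity 3@1: w1:23  w2:23  w3:16  w4:8  w5:0 → peak 23
Activity 3@2: w1:18  w2:23  w3:16  w4:8  w5:5 → peak 23
Best is Activity 3@1, peak 23.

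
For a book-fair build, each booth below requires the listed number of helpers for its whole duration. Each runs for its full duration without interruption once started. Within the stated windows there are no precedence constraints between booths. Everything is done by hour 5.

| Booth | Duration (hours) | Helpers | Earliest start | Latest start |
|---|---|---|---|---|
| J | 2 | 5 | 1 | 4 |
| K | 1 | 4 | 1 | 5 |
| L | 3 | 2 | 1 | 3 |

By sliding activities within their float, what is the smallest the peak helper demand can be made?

Early-start (J@1, K@1, L@1) gives peak 11: h1:11  h2:7  h3:2  h4:0  h5:0.
Shift K→3, L→3.
Schedule J@1, K@3, L@3: h1:5  h2:5  h3:6  h4:2  h5:2 — peak 6.

6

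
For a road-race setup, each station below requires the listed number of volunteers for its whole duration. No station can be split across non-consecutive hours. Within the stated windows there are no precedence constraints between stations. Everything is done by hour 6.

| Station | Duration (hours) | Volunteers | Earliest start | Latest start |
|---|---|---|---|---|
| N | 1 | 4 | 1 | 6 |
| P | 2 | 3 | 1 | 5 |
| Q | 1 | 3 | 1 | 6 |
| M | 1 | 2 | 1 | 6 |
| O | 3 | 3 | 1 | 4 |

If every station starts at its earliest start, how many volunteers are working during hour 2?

At early start, hour 2 has: P, O.
Demand: 3 + 3 = 6.

6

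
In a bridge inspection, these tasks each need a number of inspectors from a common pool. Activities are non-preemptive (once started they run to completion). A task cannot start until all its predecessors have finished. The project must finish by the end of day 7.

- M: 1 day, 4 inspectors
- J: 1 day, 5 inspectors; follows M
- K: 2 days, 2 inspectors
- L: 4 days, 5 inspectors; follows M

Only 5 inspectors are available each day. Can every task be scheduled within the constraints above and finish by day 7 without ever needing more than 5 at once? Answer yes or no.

no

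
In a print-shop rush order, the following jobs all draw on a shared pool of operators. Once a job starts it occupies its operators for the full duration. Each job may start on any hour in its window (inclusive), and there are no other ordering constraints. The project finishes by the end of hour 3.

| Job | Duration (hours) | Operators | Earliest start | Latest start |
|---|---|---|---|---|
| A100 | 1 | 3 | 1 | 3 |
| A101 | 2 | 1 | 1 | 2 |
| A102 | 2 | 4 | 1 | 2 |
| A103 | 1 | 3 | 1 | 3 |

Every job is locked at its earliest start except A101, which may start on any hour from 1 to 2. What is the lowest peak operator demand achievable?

10

A101@1: h1:11  h2:5  h3:0 → peak 11
A101@2: h1:10  h2:5  h3:1 → peak 10
Best is A101@2, peak 10.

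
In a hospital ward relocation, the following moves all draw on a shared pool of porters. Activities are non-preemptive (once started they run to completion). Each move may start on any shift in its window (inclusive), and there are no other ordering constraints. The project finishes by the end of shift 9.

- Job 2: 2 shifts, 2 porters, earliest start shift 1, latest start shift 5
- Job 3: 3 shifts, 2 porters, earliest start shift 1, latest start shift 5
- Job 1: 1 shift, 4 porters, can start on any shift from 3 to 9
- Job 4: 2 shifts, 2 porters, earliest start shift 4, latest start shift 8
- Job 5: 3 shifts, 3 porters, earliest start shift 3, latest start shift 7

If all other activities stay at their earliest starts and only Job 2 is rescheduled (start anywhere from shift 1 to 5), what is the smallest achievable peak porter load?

Job 2@1: s1:4  s2:4  s3:9  s4:5  s5:5  s6:0  s7:0  s8:0  s9:0 → peak 9
Job 2@2: s1:2  s2:4  s3:11  s4:5  s5:5  s6:0  s7:0  s8:0  s9:0 → peak 11
Job 2@3: s1:2  s2:2  s3:11  s4:7  s5:5  s6:0  s7:0  s8:0  s9:0 → peak 11
Job 2@4: s1:2  s2:2  s3:9  s4:7  s5:7  s6:0  s7:0  s8:0  s9:0 → peak 9
Job 2@5: s1:2  s2:2  s3:9  s4:5  s5:7  s6:2  s7:0  s8:0  s9:0 → peak 9
Best is Job 2@1, peak 9.

9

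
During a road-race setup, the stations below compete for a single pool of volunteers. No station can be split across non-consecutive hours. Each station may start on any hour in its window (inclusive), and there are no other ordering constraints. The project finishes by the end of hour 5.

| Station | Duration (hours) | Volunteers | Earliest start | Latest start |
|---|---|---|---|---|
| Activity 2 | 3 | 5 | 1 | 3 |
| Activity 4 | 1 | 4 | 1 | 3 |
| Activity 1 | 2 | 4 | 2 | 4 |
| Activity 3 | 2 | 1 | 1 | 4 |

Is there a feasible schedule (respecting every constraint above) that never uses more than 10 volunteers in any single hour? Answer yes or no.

Schedule Activity 2@1, Activity 4@1, Activity 1@2, Activity 3@4: h1:9  h2:9  h3:9  h4:1  h5:1 — peak 9 ≤ 10.

yes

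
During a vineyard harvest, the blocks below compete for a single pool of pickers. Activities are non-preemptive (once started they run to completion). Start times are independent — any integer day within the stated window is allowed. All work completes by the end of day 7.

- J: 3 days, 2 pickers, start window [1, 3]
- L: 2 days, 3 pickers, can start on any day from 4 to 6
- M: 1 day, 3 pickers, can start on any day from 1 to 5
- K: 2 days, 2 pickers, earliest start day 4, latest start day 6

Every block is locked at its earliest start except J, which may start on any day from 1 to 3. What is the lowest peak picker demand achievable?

J@1: d1:5  d2:2  d3:2  d4:5  d5:5  d6:0  d7:0 → peak 5
J@2: d1:3  d2:2  d3:2  d4:7  d5:5  d6:0  d7:0 → peak 7
J@3: d1:3  d2:0  d3:2  d4:7  d5:7  d6:0  d7:0 → peak 7
Best is J@1, peak 5.

5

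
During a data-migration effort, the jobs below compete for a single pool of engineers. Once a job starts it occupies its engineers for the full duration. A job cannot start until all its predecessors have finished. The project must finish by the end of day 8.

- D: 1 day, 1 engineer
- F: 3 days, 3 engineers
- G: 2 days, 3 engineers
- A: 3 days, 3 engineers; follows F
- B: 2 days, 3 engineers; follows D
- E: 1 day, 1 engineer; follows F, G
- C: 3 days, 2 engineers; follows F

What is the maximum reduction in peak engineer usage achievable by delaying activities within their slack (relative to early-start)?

Early-start peak: d1:7  d2:9  d3:6  d4:6  d5:5  d6:5  d7:0  d8:0 ⇒ 9.
Leveled (D@1, F@1, G@2, A@4, B@4, E@6, C@6): d1:4  d2:6  d3:6  d4:6  d5:6  d6:6  d7:2  d8:2 ⇒ 6.
Reduction 9 − 6 = 3.

3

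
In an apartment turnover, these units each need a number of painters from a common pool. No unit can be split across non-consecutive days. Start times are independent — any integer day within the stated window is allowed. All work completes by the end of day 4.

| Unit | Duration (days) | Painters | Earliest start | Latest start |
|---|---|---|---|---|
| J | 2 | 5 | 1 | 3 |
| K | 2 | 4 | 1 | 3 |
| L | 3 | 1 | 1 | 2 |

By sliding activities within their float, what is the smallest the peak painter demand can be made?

6

Early-start (J@1, K@1, L@1) gives peak 10: d1:10  d2:10  d3:1  d4:0.
Shift K→3.
Schedule J@1, K@3, L@1: d1:6  d2:6  d3:5  d4:4 — peak 6.
Total painter-days = 21 over 4 days ⇒ peak ≥ ⌈21/4⌉ = 6, so 6 is optimal.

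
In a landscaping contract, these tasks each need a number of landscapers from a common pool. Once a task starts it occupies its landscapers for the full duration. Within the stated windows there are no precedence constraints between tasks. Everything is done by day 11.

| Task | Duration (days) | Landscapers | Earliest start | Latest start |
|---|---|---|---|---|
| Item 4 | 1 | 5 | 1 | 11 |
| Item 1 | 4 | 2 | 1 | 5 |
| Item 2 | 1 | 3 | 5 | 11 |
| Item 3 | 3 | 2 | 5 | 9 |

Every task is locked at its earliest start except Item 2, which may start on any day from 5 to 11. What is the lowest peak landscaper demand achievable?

Item 2@5: d1:7  d2:2  d3:2  d4:2  d5:5  d6:2  d7:2  d8:0  d9:0  d10:0  d11:0 → peak 7
Item 2@6: d1:7  d2:2  d3:2  d4:2  d5:2  d6:5  d7:2  d8:0  d9:0  d10:0  d11:0 → peak 7
Item 2@7: d1:7  d2:2  d3:2  d4:2  d5:2  d6:2  d7:5  d8:0  d9:0  d10:0  d11:0 → peak 7
Item 2@8: d1:7  d2:2  d3:2  d4:2  d5:2  d6:2  d7:2  d8:3  d9:0  d10:0  d11:0 → peak 7
Item 2@9: d1:7  d2:2  d3:2  d4:2  d5:2  d6:2  d7:2  d8:0  d9:3  d10:0  d11:0 → peak 7
Item 2@10: d1:7  d2:2  d3:2  d4:2  d5:2  d6:2  d7:2  d8:0  d9:0  d10:3  d11:0 → peak 7
Item 2@11: d1:7  d2:2  d3:2  d4:2  d5:2  d6:2  d7:2  d8:0  d9:0  d10:0  d11:3 → peak 7
Best is Item 2@5, peak 7.

7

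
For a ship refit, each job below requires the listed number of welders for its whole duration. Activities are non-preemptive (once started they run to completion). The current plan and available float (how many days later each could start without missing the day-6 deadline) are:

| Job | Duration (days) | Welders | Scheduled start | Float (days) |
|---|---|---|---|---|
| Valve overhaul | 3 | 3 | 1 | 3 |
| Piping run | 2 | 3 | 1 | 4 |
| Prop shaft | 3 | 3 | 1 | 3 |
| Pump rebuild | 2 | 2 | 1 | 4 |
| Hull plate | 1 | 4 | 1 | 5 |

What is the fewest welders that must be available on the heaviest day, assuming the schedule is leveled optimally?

Early-start (Valve overhaul@1, Piping run@1, Prop shaft@1, Pump rebuild@1, Hull plate@1) gives peak 15: d1:15  d2:11  d3:6  d4:0  d5:0  d6:0.
Shift Prop shaft→3, Pump rebuild→4, Hull plate→6.
Schedule Valve overhaul@1, Piping run@1, Prop shaft@3, Pump rebuild@4, Hull plate@6: d1:6  d2:6  d3:6  d4:5  d5:5  d6:4 — peak 6.
Total welder-days = 32 over 6 days ⇒ peak ≥ ⌈32/6⌉ = 6, so 6 is optimal.

6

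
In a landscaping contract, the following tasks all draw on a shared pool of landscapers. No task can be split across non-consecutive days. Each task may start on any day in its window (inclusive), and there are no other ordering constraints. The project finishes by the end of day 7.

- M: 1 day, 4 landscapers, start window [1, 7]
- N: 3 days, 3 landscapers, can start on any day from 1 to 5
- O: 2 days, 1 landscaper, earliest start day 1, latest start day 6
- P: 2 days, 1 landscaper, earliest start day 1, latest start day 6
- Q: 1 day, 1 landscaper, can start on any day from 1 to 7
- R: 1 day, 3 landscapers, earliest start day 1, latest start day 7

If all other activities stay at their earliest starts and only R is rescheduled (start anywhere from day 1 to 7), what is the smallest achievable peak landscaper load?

R@1: d1:13  d2:5  d3:3  d4:0  d5:0  d6:0  d7:0 → peak 13
R@2: d1:10  d2:8  d3:3  d4:0  d5:0  d6:0  d7:0 → peak 10
R@3: d1:10  d2:5  d3:6  d4:0  d5:0  d6:0  d7:0 → peak 10
R@4: d1:10  d2:5  d3:3  d4:3  d5:0  d6:0  d7:0 → peak 10
R@5: d1:10  d2:5  d3:3  d4:0  d5:3  d6:0  d7:0 → peak 10
R@6: d1:10  d2:5  d3:3  d4:0  d5:0  d6:3  d7:0 → peak 10
R@7: d1:10  d2:5  d3:3  d4:0  d5:0  d6:0  d7:3 → peak 10
Best is R@2, peak 10.

10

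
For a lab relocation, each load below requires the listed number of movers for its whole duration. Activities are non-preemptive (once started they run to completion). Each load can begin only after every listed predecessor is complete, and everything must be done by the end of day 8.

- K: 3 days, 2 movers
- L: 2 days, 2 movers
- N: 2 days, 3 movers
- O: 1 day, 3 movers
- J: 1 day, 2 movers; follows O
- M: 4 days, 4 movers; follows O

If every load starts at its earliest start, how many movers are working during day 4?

At early start, day 4 has: M.
Demand: 4 = 4.

4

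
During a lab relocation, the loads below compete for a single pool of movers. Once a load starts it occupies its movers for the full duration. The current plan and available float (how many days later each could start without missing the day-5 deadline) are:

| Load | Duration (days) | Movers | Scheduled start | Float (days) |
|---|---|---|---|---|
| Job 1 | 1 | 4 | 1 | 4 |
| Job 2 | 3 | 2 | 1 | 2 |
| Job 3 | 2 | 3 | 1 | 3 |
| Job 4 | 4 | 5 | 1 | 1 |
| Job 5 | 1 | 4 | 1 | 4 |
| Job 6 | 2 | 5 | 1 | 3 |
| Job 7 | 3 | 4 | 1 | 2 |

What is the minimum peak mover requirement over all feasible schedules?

14

Early-start (Job 1@1, Job 2@1, Job 3@1, Job 4@1, Job 5@1, Job 6@1, Job 7@1) gives peak 27: d1:27  d2:19  d3:11  d4:5  d5:0.
Shift Job 5→2, Job 6→4, Job 7→3.
Schedule Job 1@1, Job 2@1, Job 3@1, Job 4@1, Job 5@2, Job 6@4, Job 7@3: d1:14  d2:14  d3:11  d4:14  d5:9 — peak 14.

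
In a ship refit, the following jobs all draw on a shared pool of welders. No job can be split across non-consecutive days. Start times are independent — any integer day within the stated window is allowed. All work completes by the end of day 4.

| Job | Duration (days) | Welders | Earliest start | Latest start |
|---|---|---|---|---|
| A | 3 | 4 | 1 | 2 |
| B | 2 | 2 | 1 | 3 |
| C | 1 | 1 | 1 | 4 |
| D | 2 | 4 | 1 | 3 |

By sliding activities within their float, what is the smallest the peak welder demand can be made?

Early-start (A@1, B@1, C@1, D@1) gives peak 11: d1:11  d2:10  d3:4  d4:0.
Shift D→3.
Schedule A@1, B@1, C@1, D@3: d1:7  d2:6  d3:8  d4:4 — peak 8.

8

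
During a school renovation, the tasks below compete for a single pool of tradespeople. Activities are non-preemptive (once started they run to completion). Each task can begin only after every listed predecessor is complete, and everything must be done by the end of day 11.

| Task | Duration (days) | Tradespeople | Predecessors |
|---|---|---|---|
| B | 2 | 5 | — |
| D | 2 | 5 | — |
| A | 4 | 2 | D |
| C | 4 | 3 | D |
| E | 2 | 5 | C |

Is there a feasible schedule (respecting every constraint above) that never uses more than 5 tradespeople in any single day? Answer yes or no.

yes

Schedule B@1, D@3, A@5, C@5, E@9: d1:5  d2:5  d3:5  d4:5  d5:5  d6:5  d7:5  d8:5  d9:5  d10:5  d11:0 — peak 5 ≤ 5.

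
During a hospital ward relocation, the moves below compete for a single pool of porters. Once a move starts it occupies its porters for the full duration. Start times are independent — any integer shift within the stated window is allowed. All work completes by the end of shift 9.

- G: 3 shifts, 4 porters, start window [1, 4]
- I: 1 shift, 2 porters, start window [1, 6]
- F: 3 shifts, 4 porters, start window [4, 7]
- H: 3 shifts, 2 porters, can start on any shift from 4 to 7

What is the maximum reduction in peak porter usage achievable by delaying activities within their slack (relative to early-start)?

2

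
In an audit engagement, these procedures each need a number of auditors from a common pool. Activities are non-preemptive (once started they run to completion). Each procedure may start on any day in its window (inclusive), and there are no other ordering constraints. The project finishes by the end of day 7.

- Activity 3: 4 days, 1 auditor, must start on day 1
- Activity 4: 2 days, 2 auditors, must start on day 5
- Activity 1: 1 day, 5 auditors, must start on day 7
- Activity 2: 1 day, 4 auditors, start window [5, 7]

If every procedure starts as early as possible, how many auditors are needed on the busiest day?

6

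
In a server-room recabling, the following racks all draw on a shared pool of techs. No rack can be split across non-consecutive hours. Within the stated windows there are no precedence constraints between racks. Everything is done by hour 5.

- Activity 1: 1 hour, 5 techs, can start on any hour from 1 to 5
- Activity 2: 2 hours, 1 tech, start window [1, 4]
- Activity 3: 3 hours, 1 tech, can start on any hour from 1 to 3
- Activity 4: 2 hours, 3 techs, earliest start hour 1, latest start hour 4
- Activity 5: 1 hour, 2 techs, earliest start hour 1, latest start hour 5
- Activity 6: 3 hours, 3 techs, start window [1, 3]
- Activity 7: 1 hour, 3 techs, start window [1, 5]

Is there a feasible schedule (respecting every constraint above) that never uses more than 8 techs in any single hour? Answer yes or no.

yes

Schedule Activity 1@1, Activity 2@1, Activity 3@1, Activity 4@2, Activity 5@2, Activity 6@3, Activity 7@4: h1:7  h2:7  h3:7  h4:6  h5:3 — peak 7 ≤ 8.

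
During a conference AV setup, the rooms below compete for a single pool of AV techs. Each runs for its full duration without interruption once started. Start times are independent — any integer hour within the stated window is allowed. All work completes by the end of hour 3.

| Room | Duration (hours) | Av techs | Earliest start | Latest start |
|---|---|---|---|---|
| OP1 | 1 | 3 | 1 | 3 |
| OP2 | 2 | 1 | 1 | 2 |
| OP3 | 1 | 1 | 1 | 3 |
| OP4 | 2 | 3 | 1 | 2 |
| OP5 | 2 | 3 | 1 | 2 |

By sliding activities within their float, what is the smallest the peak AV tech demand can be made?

7

Early-start (OP1@1, OP2@1, OP3@1, OP4@1, OP5@1) gives peak 11: h1:11  h2:7  h3:0.
Shift OP4→2, OP5→2.
Schedule OP1@1, OP2@1, OP3@1, OP4@2, OP5@2: h1:5  h2:7  h3:6 — peak 7.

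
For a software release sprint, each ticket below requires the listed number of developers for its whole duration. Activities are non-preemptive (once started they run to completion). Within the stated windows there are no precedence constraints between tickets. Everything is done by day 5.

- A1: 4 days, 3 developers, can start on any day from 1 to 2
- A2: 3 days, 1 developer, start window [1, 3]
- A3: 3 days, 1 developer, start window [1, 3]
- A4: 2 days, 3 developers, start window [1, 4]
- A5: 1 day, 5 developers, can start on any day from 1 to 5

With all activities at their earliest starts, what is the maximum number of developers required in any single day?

Early-start schedule: A1@1, A2@1, A3@1, A4@1, A5@1.
Load per day: day 1: 13, day 2: 8, day 3: 5, day 4: 3, day 5: 0.
Peak is 13.

13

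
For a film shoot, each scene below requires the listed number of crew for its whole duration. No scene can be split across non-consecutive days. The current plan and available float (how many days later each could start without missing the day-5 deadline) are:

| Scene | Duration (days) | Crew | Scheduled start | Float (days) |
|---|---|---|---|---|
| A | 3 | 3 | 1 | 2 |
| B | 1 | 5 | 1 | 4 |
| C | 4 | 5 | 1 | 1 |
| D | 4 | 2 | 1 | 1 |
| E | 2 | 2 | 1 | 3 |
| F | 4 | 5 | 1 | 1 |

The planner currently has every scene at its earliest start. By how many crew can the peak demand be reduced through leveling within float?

Early-start peak: d1:22  d2:17  d3:15  d4:12  d5:0 ⇒ 22.
Leveled (A@1, B@1, C@1, D@1, E@4, F@2): d1:15  d2:15  d3:15  d4:14  d5:7 ⇒ 15.
Reduction 22 − 15 = 7.

7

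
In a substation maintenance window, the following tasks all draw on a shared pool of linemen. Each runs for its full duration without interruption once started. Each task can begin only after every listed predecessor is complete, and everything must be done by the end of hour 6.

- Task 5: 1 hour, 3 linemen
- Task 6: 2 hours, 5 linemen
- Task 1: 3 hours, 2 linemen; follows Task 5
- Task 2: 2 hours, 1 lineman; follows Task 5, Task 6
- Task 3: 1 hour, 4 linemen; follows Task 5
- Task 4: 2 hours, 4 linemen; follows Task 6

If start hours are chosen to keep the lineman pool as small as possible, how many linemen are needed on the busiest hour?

Early-start (Task 5@1, Task 6@1, Task 1@2, Task 2@3, Task 3@2, Task 4@3) gives peak 11: h1:8  h2:11  h3:7  h4:7  h5:0  h6:0.
Shift Task 6→2, Task 2→4, Task 3→4, Task 4→5.
Schedule Task 5@1, Task 6@2, Task 1@2, Task 2@4, Task 3@4, Task 4@5: h1:3  h2:7  h3:7  h4:7  h5:5  h6:4 — peak 7.

7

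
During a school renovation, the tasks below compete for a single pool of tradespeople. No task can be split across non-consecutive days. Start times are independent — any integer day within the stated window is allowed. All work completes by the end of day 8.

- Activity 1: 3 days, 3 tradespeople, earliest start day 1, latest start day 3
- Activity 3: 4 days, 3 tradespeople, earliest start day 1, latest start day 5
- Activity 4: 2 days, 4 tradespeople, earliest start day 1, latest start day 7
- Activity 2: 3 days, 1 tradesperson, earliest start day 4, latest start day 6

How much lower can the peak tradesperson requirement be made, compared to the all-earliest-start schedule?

Early-start peak: d1:10  d2:10  d3:6  d4:4  d5:1  d6:1  d7:0  d8:0 ⇒ 10.
Leveled (Activity 1@1, Activity 3@1, Activity 4@5, Activity 2@4): d1:6  d2:6  d3:6  d4:4  d5:5  d6:5  d7:0  d8:0 ⇒ 6.
Reduction 10 − 6 = 4.

4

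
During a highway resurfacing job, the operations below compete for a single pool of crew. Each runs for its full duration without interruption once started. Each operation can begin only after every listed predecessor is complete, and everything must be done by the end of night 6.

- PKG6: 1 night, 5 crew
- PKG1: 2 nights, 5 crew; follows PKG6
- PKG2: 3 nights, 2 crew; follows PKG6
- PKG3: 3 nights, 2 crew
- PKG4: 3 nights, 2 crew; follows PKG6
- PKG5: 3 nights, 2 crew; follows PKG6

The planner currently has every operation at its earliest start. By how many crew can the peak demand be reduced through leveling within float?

6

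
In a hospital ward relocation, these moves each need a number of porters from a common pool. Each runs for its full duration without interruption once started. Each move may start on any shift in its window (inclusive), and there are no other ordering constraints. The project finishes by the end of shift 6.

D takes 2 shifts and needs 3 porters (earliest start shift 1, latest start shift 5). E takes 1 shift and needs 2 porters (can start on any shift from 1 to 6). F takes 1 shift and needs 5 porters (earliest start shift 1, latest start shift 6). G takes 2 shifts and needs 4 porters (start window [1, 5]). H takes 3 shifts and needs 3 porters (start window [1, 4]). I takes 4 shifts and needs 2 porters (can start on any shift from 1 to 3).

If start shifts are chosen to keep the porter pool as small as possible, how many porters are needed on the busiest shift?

7

Early-start (D@1, E@1, F@1, G@1, H@1, I@1) gives peak 19: s1:19  s2:12  s3:5  s4:2  s5:0  s6:0.
Shift F→3, G→5, H→4.
Schedule D@1, E@1, F@3, G@5, H@4, I@1: s1:7  s2:5  s3:7  s4:5  s5:7  s6:7 — peak 7.
Total porter-shifts = 38 over 6 shifts ⇒ peak ≥ ⌈38/6⌉ = 7, so 7 is optimal.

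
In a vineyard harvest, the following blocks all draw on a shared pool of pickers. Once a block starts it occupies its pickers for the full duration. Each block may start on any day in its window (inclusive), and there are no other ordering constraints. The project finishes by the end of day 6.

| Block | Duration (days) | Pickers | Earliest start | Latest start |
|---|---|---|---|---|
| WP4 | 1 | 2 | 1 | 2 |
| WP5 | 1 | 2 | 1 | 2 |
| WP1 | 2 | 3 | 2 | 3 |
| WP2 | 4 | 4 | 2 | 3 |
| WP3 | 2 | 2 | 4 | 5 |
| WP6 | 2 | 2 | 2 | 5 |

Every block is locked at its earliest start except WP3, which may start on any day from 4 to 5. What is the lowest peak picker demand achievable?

9

WP3@4: d1:4  d2:9  d3:9  d4:6  d5:6  d6:0 → peak 9
WP3@5: d1:4  d2:9  d3:9  d4:4  d5:6  d6:2 → peak 9
Best is WP3@4, peak 9.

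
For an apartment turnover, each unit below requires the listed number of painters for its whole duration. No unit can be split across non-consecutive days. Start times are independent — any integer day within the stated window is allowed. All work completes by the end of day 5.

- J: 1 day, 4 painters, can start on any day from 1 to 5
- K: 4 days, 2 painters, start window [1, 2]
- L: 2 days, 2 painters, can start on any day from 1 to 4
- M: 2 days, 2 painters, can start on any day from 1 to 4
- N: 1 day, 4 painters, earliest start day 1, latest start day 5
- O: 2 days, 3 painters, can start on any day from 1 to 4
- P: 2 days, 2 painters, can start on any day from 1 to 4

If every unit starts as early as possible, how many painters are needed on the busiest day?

19

Early-start schedule: J@1, K@1, L@1, M@1, N@1, O@1, P@1.
Load per day: day 1: 19, day 2: 11, day 3: 2, day 4: 2, day 5: 0.
Peak is 19.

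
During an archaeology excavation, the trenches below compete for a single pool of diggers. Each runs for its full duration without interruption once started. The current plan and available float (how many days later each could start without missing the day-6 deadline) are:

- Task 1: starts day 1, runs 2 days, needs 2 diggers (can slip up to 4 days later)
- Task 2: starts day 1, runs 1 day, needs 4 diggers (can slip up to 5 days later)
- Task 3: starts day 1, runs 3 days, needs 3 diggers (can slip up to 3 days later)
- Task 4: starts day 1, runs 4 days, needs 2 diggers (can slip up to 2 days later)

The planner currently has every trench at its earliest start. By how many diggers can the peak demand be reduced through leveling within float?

6

Early-start peak: d1:11  d2:7  d3:5  d4:2  d5:0  d6:0 ⇒ 11.
Leveled (Task 1@1, Task 2@6, Task 3@3, Task 4@1): d1:4  d2:4  d3:5  d4:5  d5:3  d6:4 ⇒ 5.
Reduction 11 − 5 = 6.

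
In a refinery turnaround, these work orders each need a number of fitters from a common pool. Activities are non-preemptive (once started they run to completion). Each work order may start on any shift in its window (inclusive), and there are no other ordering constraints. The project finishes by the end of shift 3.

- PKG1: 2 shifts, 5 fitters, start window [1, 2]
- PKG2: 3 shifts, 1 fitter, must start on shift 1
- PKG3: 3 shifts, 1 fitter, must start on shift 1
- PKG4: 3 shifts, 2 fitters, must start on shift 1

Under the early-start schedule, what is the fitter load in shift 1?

At early start, shift 1 has: PKG1, PKG2, PKG3, PKG4.
Demand: 5 + 1 + 1 + 2 = 9.

9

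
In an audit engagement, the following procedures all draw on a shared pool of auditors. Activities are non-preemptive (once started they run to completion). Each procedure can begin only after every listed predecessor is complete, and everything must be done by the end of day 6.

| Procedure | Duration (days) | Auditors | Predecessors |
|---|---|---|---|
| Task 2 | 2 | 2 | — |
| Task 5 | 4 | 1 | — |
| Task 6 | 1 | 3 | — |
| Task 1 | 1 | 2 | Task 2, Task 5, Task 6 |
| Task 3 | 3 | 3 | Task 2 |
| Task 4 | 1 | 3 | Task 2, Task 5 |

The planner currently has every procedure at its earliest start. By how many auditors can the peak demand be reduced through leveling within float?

3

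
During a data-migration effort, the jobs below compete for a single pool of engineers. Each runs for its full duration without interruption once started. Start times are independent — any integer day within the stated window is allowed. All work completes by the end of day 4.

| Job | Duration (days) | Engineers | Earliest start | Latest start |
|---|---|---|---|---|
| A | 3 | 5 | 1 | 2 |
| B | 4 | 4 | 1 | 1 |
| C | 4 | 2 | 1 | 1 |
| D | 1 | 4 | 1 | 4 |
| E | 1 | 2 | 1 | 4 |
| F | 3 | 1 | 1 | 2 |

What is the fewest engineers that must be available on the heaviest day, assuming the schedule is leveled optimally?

12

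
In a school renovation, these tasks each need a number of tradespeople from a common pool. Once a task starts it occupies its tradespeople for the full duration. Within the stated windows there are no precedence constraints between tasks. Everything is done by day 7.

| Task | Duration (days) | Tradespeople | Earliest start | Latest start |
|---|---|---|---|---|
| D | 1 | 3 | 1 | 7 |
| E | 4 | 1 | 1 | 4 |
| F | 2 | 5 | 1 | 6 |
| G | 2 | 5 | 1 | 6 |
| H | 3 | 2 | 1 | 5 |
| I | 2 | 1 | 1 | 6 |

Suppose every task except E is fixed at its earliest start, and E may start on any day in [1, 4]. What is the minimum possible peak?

16

E@1: d1:17  d2:14  d3:3  d4:1  d5:0  d6:0  d7:0 → peak 17
E@2: d1:16  d2:14  d3:3  d4:1  d5:1  d6:0  d7:0 → peak 16
E@3: d1:16  d2:13  d3:3  d4:1  d5:1  d6:1  d7:0 → peak 16
E@4: d1:16  d2:13  d3:2  d4:1  d5:1  d6:1  d7:1 → peak 16
Best is E@2, peak 16.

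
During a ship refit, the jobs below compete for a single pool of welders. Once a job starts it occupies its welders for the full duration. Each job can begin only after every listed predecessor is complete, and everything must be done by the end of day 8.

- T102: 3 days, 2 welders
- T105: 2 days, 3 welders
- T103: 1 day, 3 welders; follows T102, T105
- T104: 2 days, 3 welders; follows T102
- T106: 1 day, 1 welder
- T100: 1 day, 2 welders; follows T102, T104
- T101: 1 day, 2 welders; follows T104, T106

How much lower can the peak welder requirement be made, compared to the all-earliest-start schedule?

1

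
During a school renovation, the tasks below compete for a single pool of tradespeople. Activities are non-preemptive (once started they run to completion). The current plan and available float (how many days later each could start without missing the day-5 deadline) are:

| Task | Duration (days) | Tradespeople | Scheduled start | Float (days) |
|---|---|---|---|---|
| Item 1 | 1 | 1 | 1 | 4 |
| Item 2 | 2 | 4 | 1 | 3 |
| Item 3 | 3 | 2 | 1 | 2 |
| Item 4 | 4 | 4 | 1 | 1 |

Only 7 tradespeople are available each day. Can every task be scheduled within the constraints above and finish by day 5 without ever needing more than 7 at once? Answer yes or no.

no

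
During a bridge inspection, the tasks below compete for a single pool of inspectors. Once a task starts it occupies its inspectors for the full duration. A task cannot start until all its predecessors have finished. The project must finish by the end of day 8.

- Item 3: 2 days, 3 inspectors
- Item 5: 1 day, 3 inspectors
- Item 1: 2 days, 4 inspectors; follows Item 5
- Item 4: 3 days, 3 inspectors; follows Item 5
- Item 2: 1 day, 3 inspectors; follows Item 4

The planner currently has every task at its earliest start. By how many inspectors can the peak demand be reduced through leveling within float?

4

Early-start peak: d1:6  d2:10  d3:7  d4:3  d5:3  d6:0  d7:0  d8:0 ⇒ 10.
Leveled (Item 3@1, Item 5@1, Item 1@3, Item 4@5, Item 2@8): d1:6  d2:3  d3:4  d4:4  d5:3  d6:3  d7:3  d8:3 ⇒ 6.
Reduction 10 − 6 = 4.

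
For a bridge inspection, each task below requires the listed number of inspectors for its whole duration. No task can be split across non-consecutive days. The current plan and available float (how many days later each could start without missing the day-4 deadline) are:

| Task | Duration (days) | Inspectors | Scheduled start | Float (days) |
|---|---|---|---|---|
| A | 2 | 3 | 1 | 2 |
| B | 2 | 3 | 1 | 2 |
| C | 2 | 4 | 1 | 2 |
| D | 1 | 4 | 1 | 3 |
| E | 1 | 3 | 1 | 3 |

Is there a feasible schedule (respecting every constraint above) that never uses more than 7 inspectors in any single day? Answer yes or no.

yes

Schedule A@1, B@2, C@3, D@1, E@4: d1:7  d2:6  d3:7  d4:7 — peak 7 ≤ 7.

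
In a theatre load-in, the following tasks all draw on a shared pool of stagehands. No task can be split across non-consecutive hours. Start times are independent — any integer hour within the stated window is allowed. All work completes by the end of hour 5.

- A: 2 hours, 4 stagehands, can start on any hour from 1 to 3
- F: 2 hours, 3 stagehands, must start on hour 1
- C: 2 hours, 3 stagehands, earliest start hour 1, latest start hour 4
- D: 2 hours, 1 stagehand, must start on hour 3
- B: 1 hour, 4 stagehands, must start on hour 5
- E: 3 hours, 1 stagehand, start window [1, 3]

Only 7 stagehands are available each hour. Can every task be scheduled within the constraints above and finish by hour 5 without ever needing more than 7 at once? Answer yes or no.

yes

Schedule A@3, F@1, C@1, D@3, B@5, E@3: h1:6  h2:6  h3:6  h4:6  h5:5 — peak 6 ≤ 7.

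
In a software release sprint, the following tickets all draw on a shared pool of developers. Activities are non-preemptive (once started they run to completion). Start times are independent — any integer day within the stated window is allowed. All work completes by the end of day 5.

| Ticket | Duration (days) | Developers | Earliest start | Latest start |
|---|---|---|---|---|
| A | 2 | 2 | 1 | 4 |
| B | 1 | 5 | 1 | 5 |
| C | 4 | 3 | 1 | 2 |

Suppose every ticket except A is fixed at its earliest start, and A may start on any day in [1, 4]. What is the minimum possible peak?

8

A@1: d1:10  d2:5  d3:3  d4:3  d5:0 → peak 10
A@2: d1:8  d2:5  d3:5  d4:3  d5:0 → peak 8
A@3: d1:8  d2:3  d3:5  d4:5  d5:0 → peak 8
A@4: d1:8  d2:3  d3:3  d4:5  d5:2 → peak 8
Best is A@2, peak 8.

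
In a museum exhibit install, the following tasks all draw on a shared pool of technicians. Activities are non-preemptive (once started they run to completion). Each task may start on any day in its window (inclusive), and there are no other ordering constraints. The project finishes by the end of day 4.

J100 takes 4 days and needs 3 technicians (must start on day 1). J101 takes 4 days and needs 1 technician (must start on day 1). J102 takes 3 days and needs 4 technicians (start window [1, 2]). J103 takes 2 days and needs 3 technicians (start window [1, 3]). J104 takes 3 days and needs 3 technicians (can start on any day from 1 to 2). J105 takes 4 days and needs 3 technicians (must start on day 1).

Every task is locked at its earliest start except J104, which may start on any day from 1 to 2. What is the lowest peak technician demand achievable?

17

J104@1: d1:17  d2:17  d3:14  d4:7 → peak 17
J104@2: d1:14  d2:17  d3:14  d4:10 → peak 17
Best is J104@1, peak 17.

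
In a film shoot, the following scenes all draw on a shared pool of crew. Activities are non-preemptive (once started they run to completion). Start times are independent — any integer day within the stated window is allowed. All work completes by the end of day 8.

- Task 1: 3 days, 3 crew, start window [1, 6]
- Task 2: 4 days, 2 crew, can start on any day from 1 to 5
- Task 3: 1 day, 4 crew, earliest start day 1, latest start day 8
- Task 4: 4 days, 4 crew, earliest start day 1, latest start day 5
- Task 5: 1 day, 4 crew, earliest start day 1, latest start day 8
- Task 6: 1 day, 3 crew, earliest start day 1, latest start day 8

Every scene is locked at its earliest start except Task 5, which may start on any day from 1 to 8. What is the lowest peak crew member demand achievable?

Task 5@1: d1:20  d2:9  d3:9  d4:6  d5:0  d6:0  d7:0  d8:0 → peak 20
Task 5@2: d1:16  d2:13  d3:9  d4:6  d5:0  d6:0  d7:0  d8:0 → peak 16
Task 5@3: d1:16  d2:9  d3:13  d4:6  d5:0  d6:0  d7:0  d8:0 → peak 16
Task 5@4: d1:16  d2:9  d3:9  d4:10  d5:0  d6:0  d7:0  d8:0 → peak 16
Task 5@5: d1:16  d2:9  d3:9  d4:6  d5:4  d6:0  d7:0  d8:0 → peak 16
Task 5@6: d1:16  d2:9  d3:9  d4:6  d5:0  d6:4  d7:0  d8:0 → peak 16
Task 5@7: d1:16  d2:9  d3:9  d4:6  d5:0  d6:0  d7:4  d8:0 → peak 16
Task 5@8: d1:16  d2:9  d3:9  d4:6  d5:0  d6:0  d7:0  d8:4 → peak 16
Best is Task 5@2, peak 16.

16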